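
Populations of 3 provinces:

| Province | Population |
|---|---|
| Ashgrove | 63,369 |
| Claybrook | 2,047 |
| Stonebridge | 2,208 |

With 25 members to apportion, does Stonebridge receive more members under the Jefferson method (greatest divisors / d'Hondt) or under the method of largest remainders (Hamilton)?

Hamilton

Jefferson: Ashgrove 25, Claybrook 0, Stonebridge 0.
Hamilton: Ashgrove 23, Claybrook 1, Stonebridge 1.
Stonebridge gets 0 under Jefferson and 1 under Hamilton.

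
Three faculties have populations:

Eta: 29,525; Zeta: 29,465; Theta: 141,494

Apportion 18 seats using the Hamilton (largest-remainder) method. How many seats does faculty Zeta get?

2

The standard divisor is 200484/18 = 11138.
Standard quotas: Eta 2.6508, Zeta 2.6454, Theta 12.7037.
Lower quotas: Eta 2, Zeta 2, Theta 12 (sum 16, leaving 2 seats).
Remainders in descending order: Theta 0.7037, Eta 0.6508, Zeta 0.6454.
The surplus seats go to Theta, Eta.
Zeta receives 2.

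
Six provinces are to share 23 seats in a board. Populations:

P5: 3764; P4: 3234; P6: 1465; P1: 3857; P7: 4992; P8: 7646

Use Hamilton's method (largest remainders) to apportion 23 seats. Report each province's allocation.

Total 24958; standard divisor 24958/23 ≈ 1085.13.
Standard quotas: P5 3.4687, P4 2.9803, P6 1.3501, P1 3.5544, P7 4.6004, P8 7.0462.
Lower quotas: P5 3, P4 2, P6 1, P1 3, P7 4, P8 7 (sum 20, leaving 3 seats).
Remainders in descending order: P4 0.9803, P7 0.6004, P1 0.5544, P5 0.4687, P6 0.3501, P8 0.0462.
Largest remainders: P4, P7, P1 receive the extra seats.

P5 3, P4 3, P6 1, P1 4, P7 5, P8 7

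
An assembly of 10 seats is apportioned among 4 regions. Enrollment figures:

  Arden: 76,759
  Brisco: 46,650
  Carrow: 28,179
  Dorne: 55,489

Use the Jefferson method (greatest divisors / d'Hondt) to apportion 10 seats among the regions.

Arden 4, Brisco 2, Carrow 1, Dorne 3

Standard divisor 207077/10 ≈ 20707.7; standard quotas: Arden 3.707, Brisco 2.253, Carrow 1.361, Dorne 2.680.
Rounding down gives 3, 2, 1, 2 = 8 seats, so the divisor must be adjusted.
With modified divisor 17000: modified quotas Arden 4.515, Brisco 2.744, Carrow 1.658, Dorne 3.264.
Rounding down: Arden 4, Brisco 2, Carrow 1, Dorne 3 (total 10).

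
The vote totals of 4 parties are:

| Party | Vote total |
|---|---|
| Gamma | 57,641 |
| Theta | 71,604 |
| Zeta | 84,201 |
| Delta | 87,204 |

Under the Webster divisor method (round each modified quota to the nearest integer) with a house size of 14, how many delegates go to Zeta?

Standard divisor 300650/14 ≈ 21475; standard quotas: Gamma 2.684, Theta 3.334, Zeta 3.921, Delta 4.061.
Rounding to the nearest integer gives Gamma 3, Theta 3, Zeta 4, Delta 4 — total 14, matching the house size, so no adjustment is needed.
Zeta receives 4.

4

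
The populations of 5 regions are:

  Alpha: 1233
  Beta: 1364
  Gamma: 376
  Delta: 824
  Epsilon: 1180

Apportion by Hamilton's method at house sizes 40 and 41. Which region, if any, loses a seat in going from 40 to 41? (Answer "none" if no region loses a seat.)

none

At 40 seats: Alpha 10, Beta 11, Gamma 3, Delta 7, Epsilon 9.
At 41 seats: Alpha 10, Beta 11, Gamma 3, Delta 7, Epsilon 10.
No region's allocation decreased.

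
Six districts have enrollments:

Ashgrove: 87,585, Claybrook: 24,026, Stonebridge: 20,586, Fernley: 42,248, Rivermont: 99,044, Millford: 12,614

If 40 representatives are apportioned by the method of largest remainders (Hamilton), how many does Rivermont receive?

Standard divisor: 286103 ÷ 40 ≈ 7152.575.
Standard quotas: Ashgrove 12.2452, Claybrook 3.3591, Stonebridge 2.8781, Fernley 5.9067, Rivermont 13.8473, Millford 1.7636.
Lower quotas: Ashgrove 12, Claybrook 3, Stonebridge 2, Fernley 5, Rivermont 13, Millford 1 (sum 36, leaving 4 seats).
Remainders in descending order: Fernley 0.9067, Stonebridge 0.8781, Rivermont 0.8473, Millford 0.7636, Claybrook 0.3591, Ashgrove 0.2452.
Largest remainders: Fernley, Stonebridge, Rivermont, Millford receive the extra seats.
Rivermont receives 14.

14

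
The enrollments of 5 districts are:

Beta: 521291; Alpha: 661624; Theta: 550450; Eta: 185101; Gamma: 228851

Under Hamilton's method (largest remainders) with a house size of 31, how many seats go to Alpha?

10

The standard divisor is 2147317/31 ≈ 69268.29.
Standard quotas: Beta 7.5257, Alpha 9.5516, Theta 7.9466, Eta 2.6722, Gamma 3.3038.
Lower quotas: Beta 7, Alpha 9, Theta 7, Eta 2, Gamma 3 (sum 28, leaving 3 seats).
Remainders in descending order: Theta 0.9466, Eta 0.6722, Alpha 0.5516, Beta 0.5257, Gamma 0.3038.
Largest remainders: Theta, Eta, Alpha receive the extra seats.
Alpha receives 10.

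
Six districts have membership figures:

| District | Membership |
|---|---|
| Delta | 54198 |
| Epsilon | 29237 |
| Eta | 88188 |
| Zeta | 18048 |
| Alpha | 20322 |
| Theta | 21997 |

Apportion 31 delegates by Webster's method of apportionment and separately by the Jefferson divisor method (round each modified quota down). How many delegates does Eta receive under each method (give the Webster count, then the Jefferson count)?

12 and 13

Webster: Delta 7, Epsilon 4, Eta 12, Zeta 2, Alpha 3, Theta 3.
Jefferson: Delta 7, Epsilon 4, Eta 13, Zeta 2, Alpha 2, Theta 3.
Eta gets 12 under Webster and 13 under Jefferson.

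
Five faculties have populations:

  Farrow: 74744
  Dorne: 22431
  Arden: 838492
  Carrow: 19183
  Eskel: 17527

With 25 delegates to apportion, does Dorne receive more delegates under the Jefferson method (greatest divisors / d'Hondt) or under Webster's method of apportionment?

Webster

Jefferson: Farrow 2, Dorne 0, Arden 23, Carrow 0, Eskel 0.
Webster: Farrow 2, Dorne 1, Arden 22, Carrow 0, Eskel 0.
Dorne gets 0 under Jefferson and 1 under Webster.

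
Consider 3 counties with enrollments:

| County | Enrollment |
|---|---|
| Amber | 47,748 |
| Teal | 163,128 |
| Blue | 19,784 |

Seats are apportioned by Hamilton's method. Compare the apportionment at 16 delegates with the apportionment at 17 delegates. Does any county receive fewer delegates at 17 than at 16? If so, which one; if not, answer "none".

Blue

At 16 seats: Amber 3, Teal 11, Blue 2.
At 17 seats: Amber 4, Teal 12, Blue 1.
Blue drops from 2 to 1.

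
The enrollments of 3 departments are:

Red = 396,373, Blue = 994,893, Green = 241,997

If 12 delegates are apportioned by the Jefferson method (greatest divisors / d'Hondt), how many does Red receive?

Standard divisor 1633263/12 ≈ 136105.25; standard quotas: Red 2.912, Blue 7.310, Green 1.778.
Rounding down gives 2, 7, 1 = 10 seats, so the divisor must be adjusted.
With modified divisor 122700: modified quotas Red 3.230, Blue 8.108, Green 1.972.
Rounding down: Red 3, Blue 8, Green 1 (total 12).
Red receives 3.

3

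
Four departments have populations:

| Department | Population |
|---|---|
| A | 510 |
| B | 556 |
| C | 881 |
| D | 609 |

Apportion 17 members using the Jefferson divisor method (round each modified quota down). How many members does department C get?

Standard divisor 2556/17 ≈ 150.353; standard quotas: A 3.392, B 3.698, C 5.860, D 4.050.
Rounding down gives 3, 3, 5, 4 = 15 seats, so the divisor must be adjusted.
With modified divisor 130: modified quotas A 3.923, B 4.277, C 6.777, D 4.685.
Rounding down: A 3, B 4, C 6, D 4 (total 17).
C receives 6.

6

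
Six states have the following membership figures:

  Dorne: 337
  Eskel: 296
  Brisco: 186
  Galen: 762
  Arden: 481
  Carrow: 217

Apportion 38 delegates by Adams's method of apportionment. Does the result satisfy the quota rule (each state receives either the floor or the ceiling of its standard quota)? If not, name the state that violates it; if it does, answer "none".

none

Standard quotas: Dorne 5.619, Eskel 4.935, Brisco 3.101, Galen 12.706, Arden 8.020, Carrow 3.618.
Adams allocation: Dorne 6, Eskel 5, Brisco 3, Galen 12, Arden 8, Carrow 4.
Every allocation lies between the lower and upper quota.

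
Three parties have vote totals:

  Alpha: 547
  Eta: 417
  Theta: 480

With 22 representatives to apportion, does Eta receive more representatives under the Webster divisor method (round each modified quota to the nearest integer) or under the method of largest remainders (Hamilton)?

Webster: Alpha 9, Eta 6, Theta 7.
Hamilton: Alpha 8, Eta 7, Theta 7.
Eta gets 6 under Webster and 7 under Hamilton.

Hamilton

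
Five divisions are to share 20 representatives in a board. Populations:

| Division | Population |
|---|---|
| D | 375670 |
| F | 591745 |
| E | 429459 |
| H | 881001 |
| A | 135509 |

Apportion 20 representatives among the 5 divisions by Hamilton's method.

Total 2413384; standard divisor 2413384/20 ≈ 120669.2.
Standard quotas: D 3.1132, F 4.9039, E 3.5590, H 7.3010, A 1.1230.
Lower quotas: D 3, F 4, E 3, H 7, A 1 (sum 18, leaving 2 seats).
Remainders in descending order: F 0.9039, E 0.5590, H 0.3010, A 0.1230, D 0.1132.
Largest remainders: F, E receive the extra seats.

D: 3; F: 5; E: 4; H: 7; A: 1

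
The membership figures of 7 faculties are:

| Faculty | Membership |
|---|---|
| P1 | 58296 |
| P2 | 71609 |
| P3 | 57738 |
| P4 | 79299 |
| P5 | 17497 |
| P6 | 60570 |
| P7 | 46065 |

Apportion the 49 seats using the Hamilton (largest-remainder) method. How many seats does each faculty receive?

P1 7, P2 9, P3 7, P4 10, P5 2, P6 8, P7 6

The standard divisor is 391074/49 ≈ 7981.102.
Standard quotas: P1 7.3043, P2 8.9723, P3 7.2343, P4 9.9358, P5 2.1923, P6 7.5892, P7 5.7718.
Lower quotas: P1 7, P2 8, P3 7, P4 9, P5 2, P6 7, P7 5 (sum 45, leaving 4 seats).
Remainders in descending order: P2 0.9723, P4 0.9358, P7 0.7718, P6 0.5892, P1 0.3043, P3 0.2343, P5 0.1923.
The surplus seats go to P2, P4, P7, P6.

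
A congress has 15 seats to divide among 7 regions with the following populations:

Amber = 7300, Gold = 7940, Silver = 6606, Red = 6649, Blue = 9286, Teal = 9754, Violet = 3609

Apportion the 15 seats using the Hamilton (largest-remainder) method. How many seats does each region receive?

Total 51144; standard divisor 51144/15 ≈ 3409.6.
Standard quotas: Amber 2.1410, Gold 2.3287, Silver 1.9375, Red 1.9501, Blue 2.7235, Teal 2.8607, Violet 1.0585.
Lower quotas: Amber 2, Gold 2, Silver 1, Red 1, Blue 2, Teal 2, Violet 1 (sum 11, leaving 4 seats).
Remainders in descending order: Red 0.9501, Silver 0.9375, Teal 0.8607, Blue 0.7235, Gold 0.3287, Amber 0.1410, Violet 0.0585.
Largest remainders: Red, Silver, Teal, Blue receive the extra seats.

Amber=2, Gold=2, Silver=2, Red=2, Blue=3, Teal=3, Violet=1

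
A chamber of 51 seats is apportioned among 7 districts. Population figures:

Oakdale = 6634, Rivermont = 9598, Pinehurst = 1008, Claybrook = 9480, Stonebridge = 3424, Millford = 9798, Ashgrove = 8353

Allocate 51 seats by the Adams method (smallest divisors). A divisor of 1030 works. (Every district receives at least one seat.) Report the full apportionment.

Oakdale 7, Rivermont 10, Pinehurst 1, Claybrook 10, Stonebridge 4, Millford 10, Ashgrove 9

With modified divisor 1030: modified quotas Oakdale 6.441, Rivermont 9.318, Pinehurst 0.979, Claybrook 9.204, Stonebridge 3.324, Millford 9.513, Ashgrove 8.110.
Rounding up: Oakdale 7, Rivermont 10, Pinehurst 1, Claybrook 10, Stonebridge 4, Millford 10, Ashgrove 9 (total 51).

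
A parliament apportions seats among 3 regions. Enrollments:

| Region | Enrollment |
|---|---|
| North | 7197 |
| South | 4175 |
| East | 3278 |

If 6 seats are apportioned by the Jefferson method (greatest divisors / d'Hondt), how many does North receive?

3

Standard divisor 14650/6 ≈ 2441.667; standard quotas: North 2.948, South 1.710, East 1.343.
Rounding down gives 2, 1, 1 = 4 seats, so the divisor must be adjusted.
With modified divisor 1900: modified quotas North 3.788, South 2.197, East 1.725.
Rounding down: North 3, South 2, East 1 (total 6).
North receives 3.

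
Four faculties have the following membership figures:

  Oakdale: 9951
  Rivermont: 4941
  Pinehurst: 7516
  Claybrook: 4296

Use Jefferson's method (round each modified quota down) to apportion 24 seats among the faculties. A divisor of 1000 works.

With modified divisor 1000: modified quotas Oakdale 9.951, Rivermont 4.941, Pinehurst 7.516, Claybrook 4.296.
Rounding down: Oakdale 9, Rivermont 4, Pinehurst 7, Claybrook 4 (total 24).

Oakdale 9, Rivermont 4, Pinehurst 7, Claybrook 4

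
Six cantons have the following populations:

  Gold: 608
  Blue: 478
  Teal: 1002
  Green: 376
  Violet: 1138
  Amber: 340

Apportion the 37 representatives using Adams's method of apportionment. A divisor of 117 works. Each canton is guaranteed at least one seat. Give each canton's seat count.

Gold=6, Blue=5, Teal=9, Green=4, Violet=10, Amber=3

With modified divisor 117: modified quotas Gold 5.197, Blue 4.085, Teal 8.564, Green 3.214, Violet 9.726, Amber 2.906.
Rounding up: Gold 6, Blue 5, Teal 9, Green 4, Violet 10, Amber 3 (total 37).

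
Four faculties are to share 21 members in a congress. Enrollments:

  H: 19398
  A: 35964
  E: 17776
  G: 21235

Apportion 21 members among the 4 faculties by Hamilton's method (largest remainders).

H 4; A 8; E 4; G 5

Total 94373; standard divisor 94373/21 ≈ 4493.952.
Standard quotas: H 4.3165, A 8.0028, E 3.9555, G 4.7252.
Lower quotas: H 4, A 8, E 3, G 4 (sum 19, leaving 2 seats).
Remainders in descending order: E 0.9555, G 0.7252, H 0.3165, A 0.0028.
Largest remainders: E, G receive the extra seats.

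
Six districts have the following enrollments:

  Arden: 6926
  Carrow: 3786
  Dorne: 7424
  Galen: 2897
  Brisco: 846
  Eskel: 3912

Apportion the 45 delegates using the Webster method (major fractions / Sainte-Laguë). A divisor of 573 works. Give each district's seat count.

With modified divisor 573: modified quotas Arden 12.087, Carrow 6.607, Dorne 12.956, Galen 5.056, Brisco 1.476, Eskel 6.827.
Rounding to the nearest integer: Arden 12, Carrow 7, Dorne 13, Galen 5, Brisco 1, Eskel 7 (total 45).

Arden 12; Carrow 7; Dorne 13; Galen 5; Brisco 1; Eskel 7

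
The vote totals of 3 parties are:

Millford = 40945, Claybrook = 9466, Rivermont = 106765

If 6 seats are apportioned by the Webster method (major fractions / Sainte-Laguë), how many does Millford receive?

Standard divisor 157176/6 ≈ 26196; standard quotas: Millford 1.563, Claybrook 0.361, Rivermont 4.076.
Rounding to the nearest integer gives Millford 2, Claybrook 0, Rivermont 4 — total 6, matching the house size, so no adjustment is needed.
Millford receives 2.

2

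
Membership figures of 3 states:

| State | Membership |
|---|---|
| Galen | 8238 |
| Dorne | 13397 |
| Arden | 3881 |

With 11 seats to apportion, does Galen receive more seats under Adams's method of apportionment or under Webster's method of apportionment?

Adams

Adams: Galen 4, Dorne 5, Arden 2.
Webster: Galen 3, Dorne 6, Arden 2.
Galen gets 4 under Adams and 3 under Webster.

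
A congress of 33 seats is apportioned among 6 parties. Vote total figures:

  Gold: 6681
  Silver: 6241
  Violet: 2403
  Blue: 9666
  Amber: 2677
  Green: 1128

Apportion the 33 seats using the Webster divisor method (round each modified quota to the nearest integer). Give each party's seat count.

Gold 8, Silver 7, Violet 3, Blue 11, Amber 3, Green 1

Standard divisor 28796/33 ≈ 872.606; standard quotas: Gold 7.656, Silver 7.152, Violet 2.754, Blue 11.077, Amber 3.068, Green 1.293.
Rounding to the nearest integer gives Gold 8, Silver 7, Violet 3, Blue 11, Amber 3, Green 1 — total 33, matching the house size, so no adjustment is needed.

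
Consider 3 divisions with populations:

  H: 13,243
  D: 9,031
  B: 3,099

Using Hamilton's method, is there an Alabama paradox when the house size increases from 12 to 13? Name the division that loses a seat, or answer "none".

At 12 seats: H 6, D 4, B 2.
At 13 seats: H 7, D 5, B 1.
B drops from 2 to 1.

B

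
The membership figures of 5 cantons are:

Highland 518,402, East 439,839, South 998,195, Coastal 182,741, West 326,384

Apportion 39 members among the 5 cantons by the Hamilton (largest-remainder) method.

Highland 8, East 7, South 16, Coastal 3, West 5

Total 2465561; standard divisor 2465561/39 ≈ 63219.513.
Standard quotas: Highland 8.2000, East 6.9573, South 15.7893, Coastal 2.8906, West 5.1627.
Lower quotas: Highland 8, East 6, South 15, Coastal 2, West 5 (sum 36, leaving 3 seats).
Remainders in descending order: East 0.9573, Coastal 0.8906, South 0.7893, Highland 0.2000, West 0.1627.
Largest remainders: East, Coastal, South receive the extra seats.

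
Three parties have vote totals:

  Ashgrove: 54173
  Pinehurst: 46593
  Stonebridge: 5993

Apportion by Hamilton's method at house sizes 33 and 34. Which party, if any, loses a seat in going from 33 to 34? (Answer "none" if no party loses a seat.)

none

At 33 seats: Ashgrove 17, Pinehurst 14, Stonebridge 2.
At 34 seats: Ashgrove 17, Pinehurst 15, Stonebridge 2.
No party's allocation decreased.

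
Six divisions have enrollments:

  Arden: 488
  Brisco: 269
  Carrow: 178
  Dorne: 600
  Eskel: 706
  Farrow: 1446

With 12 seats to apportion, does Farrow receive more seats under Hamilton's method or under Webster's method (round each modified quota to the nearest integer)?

Hamilton

Hamilton: Arden 2, Brisco 1, Carrow 0, Dorne 2, Eskel 2, Farrow 5.
Webster: Arden 2, Brisco 1, Carrow 1, Dorne 2, Eskel 2, Farrow 4.
Farrow gets 5 under Hamilton and 4 under Webster.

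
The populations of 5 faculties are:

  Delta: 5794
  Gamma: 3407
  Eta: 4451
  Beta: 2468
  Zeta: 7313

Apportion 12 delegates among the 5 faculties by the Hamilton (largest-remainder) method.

The standard divisor is 23433/12 ≈ 1952.75.
Standard quotas: Delta 2.9671, Gamma 1.7447, Eta 2.2793, Beta 1.2639, Zeta 3.7450.
Lower quotas: Delta 2, Gamma 1, Eta 2, Beta 1, Zeta 3 (sum 9, leaving 3 seats).
Remainders in descending order: Delta 0.9671, Zeta 0.7450, Gamma 0.7447, Eta 0.2793, Beta 0.2639.
Largest remainders: Delta, Zeta, Gamma receive the extra seats.

Delta 3; Gamma 2; Eta 2; Beta 1; Zeta 4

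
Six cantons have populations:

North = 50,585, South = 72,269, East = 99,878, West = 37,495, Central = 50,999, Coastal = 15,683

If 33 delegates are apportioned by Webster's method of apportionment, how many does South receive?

Standard divisor 326909/33 ≈ 9906.333; standard quotas: North 5.106, South 7.295, East 10.082, West 3.785, Central 5.148, Coastal 1.583.
Rounding to the nearest integer gives North 5, South 7, East 10, West 4, Central 5, Coastal 2 — total 33, matching the house size, so no adjustment is needed.
South receives 7.

7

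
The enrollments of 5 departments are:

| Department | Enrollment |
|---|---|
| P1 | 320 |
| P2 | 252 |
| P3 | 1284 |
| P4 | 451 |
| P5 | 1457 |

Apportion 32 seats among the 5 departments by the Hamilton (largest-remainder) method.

The standard divisor is 3764/32 ≈ 117.625.
Standard quotas: P1 2.721, P2 2.142, P3 10.916, P4 3.834, P5 12.387.
Lower quotas: P1 2, P2 2, P3 10, P4 3, P5 12 (sum 29, leaving 3 seats).
Remainders in descending order: P3 0.916, P4 0.834, P1 0.721, P5 0.387, P2 0.142.
Largest remainders: P3, P4, P1 receive the extra seats.

P1=3; P2=2; P3=11; P4=4; P5=12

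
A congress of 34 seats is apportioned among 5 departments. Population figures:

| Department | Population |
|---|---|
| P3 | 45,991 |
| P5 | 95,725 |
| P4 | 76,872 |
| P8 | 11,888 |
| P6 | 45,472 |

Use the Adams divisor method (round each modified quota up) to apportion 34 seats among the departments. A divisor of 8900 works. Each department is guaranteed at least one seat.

With modified divisor 8900: modified quotas P3 5.168, P5 10.756, P4 8.637, P8 1.336, P6 5.109.
Rounding up: P3 6, P5 11, P4 9, P8 2, P6 6 (total 34).

P3: 6; P5: 11; P4: 9; P8: 2; P6: 6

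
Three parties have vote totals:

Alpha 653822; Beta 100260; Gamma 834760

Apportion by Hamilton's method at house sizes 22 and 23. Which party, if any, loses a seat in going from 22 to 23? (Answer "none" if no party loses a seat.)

none

At 22 seats: Alpha 9, Beta 1, Gamma 12.
At 23 seats: Alpha 10, Beta 1, Gamma 12.
No party's allocation decreased.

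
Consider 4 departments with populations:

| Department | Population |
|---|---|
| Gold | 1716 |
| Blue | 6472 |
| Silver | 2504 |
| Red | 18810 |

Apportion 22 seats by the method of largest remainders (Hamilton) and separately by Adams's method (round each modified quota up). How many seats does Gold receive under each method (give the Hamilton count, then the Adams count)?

Hamilton: Gold 1, Blue 5, Silver 2, Red 14.
Adams: Gold 2, Blue 5, Silver 2, Red 13.
Gold gets 1 under Hamilton and 2 under Adams.

1 and 2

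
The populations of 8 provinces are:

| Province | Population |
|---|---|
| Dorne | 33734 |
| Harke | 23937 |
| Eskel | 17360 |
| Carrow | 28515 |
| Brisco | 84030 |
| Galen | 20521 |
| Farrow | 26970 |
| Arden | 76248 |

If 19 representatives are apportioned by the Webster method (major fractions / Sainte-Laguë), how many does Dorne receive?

2

Standard divisor 311315/19 ≈ 16385; standard quotas: Dorne 2.059, Harke 1.461, Eskel 1.060, Carrow 1.740, Brisco 5.128, Galen 1.252, Farrow 1.646, Arden 4.654.
Rounding to the nearest integer gives Dorne 2, Harke 1, Eskel 1, Carrow 2, Brisco 5, Galen 1, Farrow 2, Arden 5 — total 19, matching the house size, so no adjustment is needed.
Dorne receives 2.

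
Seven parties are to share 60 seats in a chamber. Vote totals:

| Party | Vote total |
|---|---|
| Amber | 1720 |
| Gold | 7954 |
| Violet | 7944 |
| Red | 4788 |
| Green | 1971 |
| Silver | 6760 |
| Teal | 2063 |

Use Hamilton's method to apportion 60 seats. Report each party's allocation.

Amber 3, Gold 14, Violet 14, Red 9, Green 4, Silver 12, Teal 4

The standard divisor is 33200/60 ≈ 553.333.
Standard quotas: Amber 3.1084, Gold 14.3747, Violet 14.3566, Red 8.6530, Green 3.5620, Silver 12.2169, Teal 3.7283.
Lower quotas: Amber 3, Gold 14, Violet 14, Red 8, Green 3, Silver 12, Teal 3 (sum 57, leaving 3 seats).
Remainders in descending order: Teal 0.7283, Red 0.6530, Green 0.5620, Gold 0.3747, Violet 0.3566, Silver 0.2169, Amber 0.1084.
Largest remainders: Teal, Red, Green receive the extra seats.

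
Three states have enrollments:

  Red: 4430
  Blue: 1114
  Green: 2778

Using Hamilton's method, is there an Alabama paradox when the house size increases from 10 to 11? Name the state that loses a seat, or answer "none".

At 10 seats: Red 5, Blue 2, Green 3.
At 11 seats: Red 6, Blue 1, Green 4.
Blue drops from 2 to 1.

Blue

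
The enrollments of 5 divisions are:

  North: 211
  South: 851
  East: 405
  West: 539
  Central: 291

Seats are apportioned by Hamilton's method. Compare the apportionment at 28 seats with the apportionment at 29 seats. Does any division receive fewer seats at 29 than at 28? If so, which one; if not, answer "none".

North

At 28 seats: North 3, South 10, East 5, West 7, Central 3.
At 29 seats: North 2, South 11, East 5, West 7, Central 4.
North drops from 3 to 2.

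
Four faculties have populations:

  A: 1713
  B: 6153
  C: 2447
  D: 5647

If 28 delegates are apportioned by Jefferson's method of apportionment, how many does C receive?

Standard divisor 15960/28 ≈ 570; standard quotas: A 3.005, B 10.795, C 4.293, D 9.907.
Rounding down gives 3, 10, 4, 9 = 26 seats, so the divisor must be adjusted.
With modified divisor 540: modified quotas A 3.172, B 11.394, C 4.531, D 10.457.
Rounding down: A 3, B 11, C 4, D 10 (total 28).
C receives 4.

4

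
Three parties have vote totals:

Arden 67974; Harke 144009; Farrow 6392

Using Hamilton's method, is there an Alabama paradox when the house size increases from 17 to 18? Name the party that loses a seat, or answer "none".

Farrow

At 17 seats: Arden 5, Harke 11, Farrow 1.
At 18 seats: Arden 6, Harke 12, Farrow 0.
Farrow drops from 1 to 0.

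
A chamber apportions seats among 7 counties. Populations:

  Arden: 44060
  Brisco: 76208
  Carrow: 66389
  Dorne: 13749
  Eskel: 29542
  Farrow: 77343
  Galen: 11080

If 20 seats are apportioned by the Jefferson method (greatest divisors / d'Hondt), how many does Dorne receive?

Standard divisor 318371/20 ≈ 15918.55; standard quotas: Arden 2.768, Brisco 4.787, Carrow 4.171, Dorne 0.864, Eskel 1.856, Farrow 4.859, Galen 0.696.
Rounding down gives 2, 4, 4, 0, 1, 4, 0 = 15 seats, so the divisor must be adjusted.
With modified divisor 13419.2: modified quotas Arden 3.283, Brisco 5.679, Carrow 4.947, Dorne 1.025, Eskel 2.201, Farrow 5.764, Galen 0.826.
Rounding down: Arden 3, Brisco 5, Carrow 4, Dorne 1, Eskel 2, Farrow 5, Galen 0 (total 20).
Dorne receives 1.

1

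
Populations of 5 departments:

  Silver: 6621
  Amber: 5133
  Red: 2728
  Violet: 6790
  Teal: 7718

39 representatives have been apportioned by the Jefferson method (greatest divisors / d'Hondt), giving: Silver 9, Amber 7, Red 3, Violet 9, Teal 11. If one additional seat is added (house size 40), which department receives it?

Red

Priority for the next seat is population ÷ (current seats + 1).
Priorities: Silver 662.100, Amber 641.625, Red 682.000, Violet 679.000, Teal 643.167.
Highest priority: Red.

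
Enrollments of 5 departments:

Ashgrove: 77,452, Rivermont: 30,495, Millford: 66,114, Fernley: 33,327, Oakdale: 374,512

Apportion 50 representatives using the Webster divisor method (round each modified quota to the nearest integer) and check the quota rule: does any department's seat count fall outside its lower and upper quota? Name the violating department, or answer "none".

Standard quotas: Ashgrove 6.655, Rivermont 2.620, Millford 5.681, Fernley 2.864, Oakdale 32.180.
Webster allocation: Ashgrove 7, Rivermont 3, Millford 6, Fernley 3, Oakdale 31.
Oakdale has quota 32.180 (lower 32, upper 33) but receives 31 — outside the quota interval.

Oakdale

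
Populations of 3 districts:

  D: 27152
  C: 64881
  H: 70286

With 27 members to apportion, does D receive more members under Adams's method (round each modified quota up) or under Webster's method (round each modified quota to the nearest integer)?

Adams

Adams: D 5, C 11, H 11.
Webster: D 4, C 11, H 12.
D gets 5 under Adams and 4 under Webster.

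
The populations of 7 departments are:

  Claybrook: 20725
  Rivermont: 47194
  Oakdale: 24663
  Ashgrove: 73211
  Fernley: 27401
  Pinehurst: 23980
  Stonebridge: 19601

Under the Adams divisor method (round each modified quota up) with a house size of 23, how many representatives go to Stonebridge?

2

Standard divisor 236775/23 ≈ 10294.565; standard quotas: Claybrook 2.013, Rivermont 4.584, Oakdale 2.396, Ashgrove 7.112, Fernley 2.662, Pinehurst 2.329, Stonebridge 1.904.
Rounding up gives 3, 5, 3, 8, 3, 3, 2 = 27 seats, so the divisor must be adjusted.
With modified divisor 12138.3: modified quotas Claybrook 1.707, Rivermont 3.888, Oakdale 2.032, Ashgrove 6.031, Fernley 2.257, Pinehurst 1.976, Stonebridge 1.615.
Rounding up: Claybrook 2, Rivermont 4, Oakdale 3, Ashgrove 7, Fernley 3, Pinehurst 2, Stonebridge 2 (total 23).
Stonebridge receives 2.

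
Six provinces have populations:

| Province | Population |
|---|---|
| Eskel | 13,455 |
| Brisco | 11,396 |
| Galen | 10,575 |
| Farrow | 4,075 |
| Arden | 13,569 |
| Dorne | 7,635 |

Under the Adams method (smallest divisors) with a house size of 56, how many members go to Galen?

10

Standard divisor 60705/56 ≈ 1084.018; standard quotas: Eskel 12.412, Brisco 10.513, Galen 9.755, Farrow 3.759, Arden 12.517, Dorne 7.043.
Rounding up gives 13, 11, 10, 4, 13, 8 = 59 seats, so the divisor must be adjusted.
With modified divisor 1135: modified quotas Eskel 11.855, Brisco 10.041, Galen 9.317, Farrow 3.590, Arden 11.955, Dorne 6.727.
Rounding up: Eskel 12, Brisco 11, Galen 10, Farrow 4, Arden 12, Dorne 7 (total 56).
Galen receives 10.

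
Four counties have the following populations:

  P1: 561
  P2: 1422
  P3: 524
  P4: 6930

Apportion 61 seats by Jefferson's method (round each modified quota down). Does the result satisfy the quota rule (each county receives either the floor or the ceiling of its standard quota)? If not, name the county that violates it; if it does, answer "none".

Standard quotas: P1 3.626, P2 9.192, P3 3.387, P4 44.795.
Jefferson allocation: P1 3, P2 9, P3 3, P4 46.
P4 has quota 44.795 (lower 44, upper 45) but receives 46 — outside the quota interval.

P4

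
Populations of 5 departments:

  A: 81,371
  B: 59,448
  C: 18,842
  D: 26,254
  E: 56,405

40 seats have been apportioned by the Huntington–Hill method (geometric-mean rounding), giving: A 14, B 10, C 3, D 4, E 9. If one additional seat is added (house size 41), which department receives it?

E

Priority for the next seat is population ÷ (√(s·(s+1))).
Priorities: A 5615.132, B 5668.144, C 5439.217, D 5870.573, E 5945.609.
Highest priority: E.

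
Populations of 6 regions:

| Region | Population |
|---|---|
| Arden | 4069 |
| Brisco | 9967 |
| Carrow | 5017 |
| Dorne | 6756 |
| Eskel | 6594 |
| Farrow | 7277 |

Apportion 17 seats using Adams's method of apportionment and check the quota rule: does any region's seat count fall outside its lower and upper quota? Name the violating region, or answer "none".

none

Standard quotas: Arden 1.743, Brisco 4.270, Carrow 2.149, Dorne 2.894, Eskel 2.825, Farrow 3.118.
Adams allocation: Arden 2, Brisco 4, Carrow 2, Dorne 3, Eskel 3, Farrow 3.
Every allocation lies between the lower and upper quota.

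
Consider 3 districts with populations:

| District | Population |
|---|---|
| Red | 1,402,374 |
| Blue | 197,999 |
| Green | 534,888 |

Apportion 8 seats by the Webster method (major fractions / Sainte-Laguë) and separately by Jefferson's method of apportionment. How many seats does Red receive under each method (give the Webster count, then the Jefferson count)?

Webster: Red 5, Blue 1, Green 2.
Jefferson: Red 6, Blue 0, Green 2.
Red gets 5 under Webster and 6 under Jefferson.

5 and 6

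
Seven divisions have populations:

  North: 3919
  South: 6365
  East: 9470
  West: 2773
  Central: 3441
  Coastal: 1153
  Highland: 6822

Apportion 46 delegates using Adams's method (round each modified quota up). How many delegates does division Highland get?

Standard divisor 33943/46 ≈ 737.891; standard quotas: North 5.311, South 8.626, East 12.834, West 3.758, Central 4.663, Coastal 1.563, Highland 9.245.
Rounding up gives 6, 9, 13, 4, 5, 2, 10 = 49 seats, so the divisor must be adjusted.
With modified divisor 792: modified quotas North 4.948, South 8.037, East 11.957, West 3.501, Central 4.345, Coastal 1.456, Highland 8.614.
Rounding up: North 5, South 9, East 12, West 4, Central 5, Coastal 2, Highland 9 (total 46).
Highland receives 9.

9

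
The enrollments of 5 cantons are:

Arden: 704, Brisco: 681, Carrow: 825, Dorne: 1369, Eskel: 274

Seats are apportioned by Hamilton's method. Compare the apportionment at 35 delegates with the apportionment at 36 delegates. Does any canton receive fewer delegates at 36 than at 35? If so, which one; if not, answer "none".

Eskel

At 35 seats: Arden 6, Brisco 6, Carrow 8, Dorne 12, Eskel 3.
At 36 seats: Arden 7, Brisco 6, Carrow 8, Dorne 13, Eskel 2.
Eskel drops from 3 to 2.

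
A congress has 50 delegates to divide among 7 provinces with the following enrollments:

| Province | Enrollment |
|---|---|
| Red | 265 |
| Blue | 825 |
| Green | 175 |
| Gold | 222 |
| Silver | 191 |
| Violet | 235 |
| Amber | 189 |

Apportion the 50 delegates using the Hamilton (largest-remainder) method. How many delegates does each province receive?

Total 2102; standard divisor 2102/50 ≈ 42.04.
Standard quotas: Red 6.304, Blue 19.624, Green 4.163, Gold 5.281, Silver 4.543, Violet 5.590, Amber 4.496.
Lower quotas: Red 6, Blue 19, Green 4, Gold 5, Silver 4, Violet 5, Amber 4 (sum 47, leaving 3 seats).
Remainders in descending order: Blue 0.624, Violet 0.590, Silver 0.543, Amber 0.496, Red 0.304, Gold 0.281, Green 0.163.
The surplus seats go to Blue, Violet, Silver.

Red 6, Blue 20, Green 4, Gold 5, Silver 5, Violet 6, Amber 4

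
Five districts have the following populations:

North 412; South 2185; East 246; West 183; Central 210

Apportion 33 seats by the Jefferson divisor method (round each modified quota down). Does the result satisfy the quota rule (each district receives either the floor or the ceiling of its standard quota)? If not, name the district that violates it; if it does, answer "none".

Standard quotas: North 4.201, South 22.282, East 2.509, West 1.866, Central 2.142.
Jefferson allocation: North 4, South 23, East 2, West 2, Central 2.
Every allocation lies between the lower and upper quota.

none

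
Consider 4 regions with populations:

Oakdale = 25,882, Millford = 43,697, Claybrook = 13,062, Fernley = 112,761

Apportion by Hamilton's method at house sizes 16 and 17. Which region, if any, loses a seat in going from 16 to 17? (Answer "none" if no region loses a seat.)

none

At 16 seats: Oakdale 2, Millford 4, Claybrook 1, Fernley 9.
At 17 seats: Oakdale 2, Millford 4, Claybrook 1, Fernley 10.
No region's allocation decreased.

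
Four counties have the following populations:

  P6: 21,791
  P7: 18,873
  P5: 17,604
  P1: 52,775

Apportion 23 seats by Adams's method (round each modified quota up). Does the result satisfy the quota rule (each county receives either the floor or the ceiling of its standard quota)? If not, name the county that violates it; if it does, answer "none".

Standard quotas: P6 4.514, P7 3.909, P5 3.646, P1 10.931.
Adams allocation: P6 5, P7 4, P5 4, P1 10.
Every allocation lies between the lower and upper quota.

none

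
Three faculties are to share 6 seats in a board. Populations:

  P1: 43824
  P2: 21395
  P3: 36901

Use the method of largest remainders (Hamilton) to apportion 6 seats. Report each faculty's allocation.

P1 3, P2 1, P3 2

Standard divisor: 102120 ÷ 6 = 17020.
Standard quotas: P1 2.5749, P2 1.2571, P3 2.1681.
Lower quotas: P1 2, P2 1, P3 2 (sum 5, leaving 1 seat).
Remainders in descending order: P1 0.5749, P2 0.2571, P3 0.1681.
The surplus seat goes to P1.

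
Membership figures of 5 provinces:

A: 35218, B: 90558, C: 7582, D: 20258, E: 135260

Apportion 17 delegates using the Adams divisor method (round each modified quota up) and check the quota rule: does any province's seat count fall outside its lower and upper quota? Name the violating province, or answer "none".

Standard quotas: A 2.073, B 5.329, C 0.446, D 1.192, E 7.960.
Adams allocation: A 2, B 5, C 1, D 2, E 7.
Every allocation lies between the lower and upper quota.

none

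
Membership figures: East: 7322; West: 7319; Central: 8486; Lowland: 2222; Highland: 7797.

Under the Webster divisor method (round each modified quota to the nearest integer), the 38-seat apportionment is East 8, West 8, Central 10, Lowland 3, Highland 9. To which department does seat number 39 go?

Priority for the next seat is population ÷ (current seats + 0.5).
Priorities: East 861.412, West 861.059, Central 808.190, Lowland 634.857, Highland 820.737.
Highest priority: East.

East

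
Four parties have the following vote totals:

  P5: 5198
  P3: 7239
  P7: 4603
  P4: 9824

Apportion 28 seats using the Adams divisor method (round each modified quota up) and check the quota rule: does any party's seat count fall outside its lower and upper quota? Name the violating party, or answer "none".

Standard quotas: P5 5.418, P3 7.545, P7 4.798, P4 10.239.
Adams allocation: P5 6, P3 7, P7 5, P4 10.
Every allocation lies between the lower and upper quota.

none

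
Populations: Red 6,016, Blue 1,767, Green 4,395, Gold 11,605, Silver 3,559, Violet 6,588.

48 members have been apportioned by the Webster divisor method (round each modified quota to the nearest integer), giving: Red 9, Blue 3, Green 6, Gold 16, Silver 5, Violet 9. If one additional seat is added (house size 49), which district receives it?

Priority for the next seat is population ÷ (current seats + 0.5).
Priorities: Red 633.263, Blue 504.857, Green 676.154, Gold 703.333, Silver 647.091, Violet 693.474.
Highest priority: Gold.

Gold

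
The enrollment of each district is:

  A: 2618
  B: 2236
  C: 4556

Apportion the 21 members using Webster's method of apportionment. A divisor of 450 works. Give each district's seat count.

A=6, B=5, C=10

With modified divisor 450: modified quotas A 5.818, B 4.969, C 10.124.
Rounding to the nearest integer: A 6, B 5, C 10 (total 21).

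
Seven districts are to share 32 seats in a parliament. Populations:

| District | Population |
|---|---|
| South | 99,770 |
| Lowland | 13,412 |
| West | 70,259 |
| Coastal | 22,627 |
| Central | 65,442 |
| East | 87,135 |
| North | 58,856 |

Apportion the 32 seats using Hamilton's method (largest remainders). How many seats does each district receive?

South 8, Lowland 1, West 5, Coastal 2, Central 5, East 7, North 4

The standard divisor is 417501/32 ≈ 13046.906.
Standard quotas: South 7.6470, Lowland 1.0280, West 5.3851, Coastal 1.7343, Central 5.0159, East 6.6786, North 4.5111.
Lower quotas: South 7, Lowland 1, West 5, Coastal 1, Central 5, East 6, North 4 (sum 29, leaving 3 seats).
Remainders in descending order: Coastal 0.7343, East 0.6786, South 0.6470, North 0.5111, West 0.3851, Lowland 0.0280, Central 0.0159.
The surplus seats go to Coastal, East, South.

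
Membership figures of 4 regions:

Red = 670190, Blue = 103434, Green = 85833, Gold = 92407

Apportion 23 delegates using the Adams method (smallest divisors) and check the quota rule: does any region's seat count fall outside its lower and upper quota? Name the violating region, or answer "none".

Standard quotas: Red 16.194, Blue 2.499, Green 2.074, Gold 2.233.
Adams allocation: Red 15, Blue 3, Green 2, Gold 3.
Red has quota 16.194 (lower 16, upper 17) but receives 15 — outside the quota interval.

Red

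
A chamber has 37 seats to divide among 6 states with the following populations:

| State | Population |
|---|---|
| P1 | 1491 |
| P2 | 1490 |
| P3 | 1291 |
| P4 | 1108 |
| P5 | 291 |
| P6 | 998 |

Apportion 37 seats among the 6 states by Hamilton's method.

The standard divisor is 6669/37 ≈ 180.243.
Standard quotas: P1 8.272, P2 8.267, P3 7.163, P4 6.147, P5 1.614, P6 5.537.
Lower quotas: P1 8, P2 8, P3 7, P4 6, P5 1, P6 5 (sum 35, leaving 2 seats).
Remainders in descending order: P5 0.614, P6 0.537, P1 0.272, P2 0.267, P3 0.163, P4 0.147.
Largest remainders: P5, P6 receive the extra seats.

P1=8, P2=8, P3=7, P4=6, P5=2, P6=6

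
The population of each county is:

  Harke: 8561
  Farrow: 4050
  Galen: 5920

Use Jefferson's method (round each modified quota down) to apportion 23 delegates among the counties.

Harke 11, Farrow 5, Galen 7

Standard divisor 18531/23 ≈ 805.696; standard quotas: Harke 10.626, Farrow 5.027, Galen 7.348.
Rounding down gives 10, 5, 7 = 22 seats, so the divisor must be adjusted.
With modified divisor 760: modified quotas Harke 11.264, Farrow 5.329, Galen 7.789.
Rounding down: Harke 11, Farrow 5, Galen 7 (total 23).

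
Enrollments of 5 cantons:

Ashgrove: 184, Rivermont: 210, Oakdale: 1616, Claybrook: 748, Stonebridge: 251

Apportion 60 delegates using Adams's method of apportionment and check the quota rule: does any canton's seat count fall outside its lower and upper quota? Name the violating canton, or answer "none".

Oakdale

Standard quotas: Ashgrove 3.669, Rivermont 4.187, Oakdale 32.223, Claybrook 14.915, Stonebridge 5.005.
Adams allocation: Ashgrove 4, Rivermont 5, Oakdale 31, Claybrook 15, Stonebridge 5.
Oakdale has quota 32.223 (lower 32, upper 33) but receives 31 — outside the quota interval.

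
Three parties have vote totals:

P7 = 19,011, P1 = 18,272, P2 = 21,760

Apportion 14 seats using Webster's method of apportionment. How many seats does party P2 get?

Standard divisor 59043/14 ≈ 4217.357; standard quotas: P7 4.508, P1 4.333, P2 5.160.
Rounding to the nearest integer gives P7 5, P1 4, P2 5 — total 14, matching the house size, so no adjustment is needed.
P2 receives 5.

5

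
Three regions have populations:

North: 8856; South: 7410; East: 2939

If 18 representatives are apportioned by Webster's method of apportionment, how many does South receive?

Standard divisor 19205/18 ≈ 1066.944; standard quotas: North 8.300, South 6.945, East 2.755.
Rounding to the nearest integer gives North 8, South 7, East 3 — total 18, matching the house size, so no adjustment is needed.
South receives 7.

7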